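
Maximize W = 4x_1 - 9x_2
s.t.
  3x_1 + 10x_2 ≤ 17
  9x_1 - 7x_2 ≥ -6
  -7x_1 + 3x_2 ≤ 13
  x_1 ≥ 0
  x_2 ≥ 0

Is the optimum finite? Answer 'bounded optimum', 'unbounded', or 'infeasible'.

bounded optimum

Extreme points and W = 4x_1 - 9x_2:
  (59/111, 57/37) → W = -1303/111
  (17/3, 0) → W = 68/3
  (0, 6/7) → W = -54/7
  (0, 0) → W = 0
The feasible region has finitely many vertices and no improving ray; the maximum is 68/3 at (17/3, 0).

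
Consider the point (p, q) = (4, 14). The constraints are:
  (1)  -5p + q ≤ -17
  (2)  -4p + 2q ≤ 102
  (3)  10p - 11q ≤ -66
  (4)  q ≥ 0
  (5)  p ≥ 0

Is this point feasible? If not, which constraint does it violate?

not feasible — violates (1)

Constraint (1): -5p + q = -6, which is not ≤ -17. All other constraints are satisfied.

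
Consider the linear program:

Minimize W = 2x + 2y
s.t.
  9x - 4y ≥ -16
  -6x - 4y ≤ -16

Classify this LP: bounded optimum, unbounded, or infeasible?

From the feasible point (0, 4), moving in the direction (4, -6) keeps every constraint satisfied while W decreases without bound.

unbounded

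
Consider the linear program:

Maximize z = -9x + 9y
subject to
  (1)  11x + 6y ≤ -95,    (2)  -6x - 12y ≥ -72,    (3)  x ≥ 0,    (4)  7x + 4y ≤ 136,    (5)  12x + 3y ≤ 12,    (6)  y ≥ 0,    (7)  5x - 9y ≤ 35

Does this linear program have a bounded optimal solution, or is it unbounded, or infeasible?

The boundaries 11x + 6y = -95 and -6x - 12y = -72 meet at (-131/8, 227/16), but that point violates x ≥ 0. Every candidate vertex is excluded by some other constraint, so the feasible region is empty.

infeasible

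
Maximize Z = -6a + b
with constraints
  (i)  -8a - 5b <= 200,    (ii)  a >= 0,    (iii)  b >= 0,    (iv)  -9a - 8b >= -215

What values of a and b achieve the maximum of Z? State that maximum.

Extreme points and Z = -6a + b:
  (0, 0) → Z = 0
  (0, 215/8) → Z = 215/8
  (215/9, 0) → Z = -430/3

At the optimal vertex, a = 0 and -9a - 8b = -215.
Solving simultaneously gives a = 0, b = 215/8.

a = 0, b = 215/8, maximum Z = 215/8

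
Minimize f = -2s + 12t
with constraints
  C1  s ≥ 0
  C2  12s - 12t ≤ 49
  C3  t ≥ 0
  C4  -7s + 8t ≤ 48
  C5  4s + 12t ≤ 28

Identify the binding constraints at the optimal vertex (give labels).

C2 and C3

Vertices and f = -2s + 12t:
  (0, 0) → f = 0
  (0, 7/3) → f = 28
  (49/12, 0) → f = -49/6
  (77/16, 35/48) → f = -7/8

The minimum is at (49/12, 0). Substituting into each constraint, equality holds for C2 and C3; the remaining constraints have slack.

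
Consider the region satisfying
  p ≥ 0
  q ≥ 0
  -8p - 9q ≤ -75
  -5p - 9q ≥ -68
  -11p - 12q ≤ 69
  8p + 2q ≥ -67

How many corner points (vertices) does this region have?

3

Pairwise boundary intersections that survive every other constraint:
  (75/8, 0)
  (68/5, 0)
  (7/3, 169/27)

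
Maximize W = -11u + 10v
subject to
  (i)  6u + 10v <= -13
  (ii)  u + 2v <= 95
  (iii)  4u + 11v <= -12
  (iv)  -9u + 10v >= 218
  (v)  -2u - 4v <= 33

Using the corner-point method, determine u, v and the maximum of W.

u = -105/2, v = 18, maximum W = 1515/2

Extreme points and W = -11u + 10v:
  (-2518/139, 764/139) → W = 35338/139
  (-105/2, 18) → W = 1515/2
  (-601/28, 139/56) → W = 3653/14

At the optimal vertex, 4u + 11v = -12 and -2u - 4v = 33.
Solving simultaneously gives u = -105/2, v = 18.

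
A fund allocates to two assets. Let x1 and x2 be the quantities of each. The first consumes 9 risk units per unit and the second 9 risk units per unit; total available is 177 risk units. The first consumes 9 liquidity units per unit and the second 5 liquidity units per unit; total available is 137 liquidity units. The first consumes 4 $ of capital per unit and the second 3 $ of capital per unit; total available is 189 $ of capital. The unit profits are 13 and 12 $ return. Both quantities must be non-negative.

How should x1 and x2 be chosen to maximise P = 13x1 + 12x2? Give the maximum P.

x1 = 29/3, x2 = 10, maximum P = 737/3

Feasible corners and P = 13x1 + 12x2:
  (0, 0) → P = 0
  (0, 59/3) → P = 236
  (137/9, 0) → P = 1781/9
  (29/3, 10) → P = 737/3

The optimum lies where 9x1 + 9x2 = 177 and 9x1 + 5x2 = 137.
Solving simultaneously gives x1 = 29/3, x2 = 10.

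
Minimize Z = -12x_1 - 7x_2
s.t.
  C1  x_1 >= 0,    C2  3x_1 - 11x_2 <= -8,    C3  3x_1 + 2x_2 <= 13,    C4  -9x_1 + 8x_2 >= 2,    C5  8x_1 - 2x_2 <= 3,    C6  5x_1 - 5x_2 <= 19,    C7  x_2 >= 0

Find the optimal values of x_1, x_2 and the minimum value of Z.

Corner points and Z = -12x_1 - 7x_2:
  (0, 8/11) → Z = -56/11
  (0, 13/2) → Z = -91/2
  (14/25, 22/25) → Z = -322/25
  (16/11, 95/22) → Z = -1049/22
  (14/23, 43/46) → Z = -637/46

The binding constraints are 3x_1 + 2x_2 = 13 and 8x_1 - 2x_2 = 3.
Solving simultaneously gives x_1 = 16/11, x_2 = 95/22.

x_1 = 16/11, x_2 = 95/22, minimum Z = -1049/22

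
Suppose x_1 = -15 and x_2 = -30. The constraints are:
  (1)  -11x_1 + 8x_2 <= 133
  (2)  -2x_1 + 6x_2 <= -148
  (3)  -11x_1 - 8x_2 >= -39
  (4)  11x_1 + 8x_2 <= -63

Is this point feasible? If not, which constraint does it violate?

feasible

(1): -75 ≤ 133 ✓
(2): -150 ≤ -148 ✓
(3): 405 ≥ -39 ✓
(4): -405 ≤ -63 ✓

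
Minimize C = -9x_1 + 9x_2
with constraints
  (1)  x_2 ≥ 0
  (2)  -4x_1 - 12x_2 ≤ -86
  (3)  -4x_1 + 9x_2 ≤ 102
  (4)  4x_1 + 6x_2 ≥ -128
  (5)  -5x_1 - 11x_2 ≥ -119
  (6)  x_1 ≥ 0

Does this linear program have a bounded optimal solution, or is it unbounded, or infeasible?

Corner points and C = -9x_1 + 9x_2:
  (43/2, 0) → C = -387/2
  (119/5, 0) → C = -1071/5
  (0, 43/6) → C = 129/2
  (0, 119/11) → C = 1071/11
The feasible region has finitely many vertices and no improving ray; the minimum is -1071/5 at (119/5, 0).

bounded optimum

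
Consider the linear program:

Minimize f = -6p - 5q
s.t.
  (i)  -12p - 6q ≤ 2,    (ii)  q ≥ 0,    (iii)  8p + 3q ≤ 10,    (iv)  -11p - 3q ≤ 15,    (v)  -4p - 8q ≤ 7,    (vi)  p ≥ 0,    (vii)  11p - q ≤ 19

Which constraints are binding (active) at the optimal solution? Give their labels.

Feasible corners and f = -6p - 5q:
  (5/4, 0) → f = -15/2
  (0, 0) → f = 0
  (0, 10/3) → f = -50/3

The minimum is at (0, 10/3). Substituting into each constraint, equality holds for (iii) and (vi); the remaining constraints have slack.

(iii) and (vi)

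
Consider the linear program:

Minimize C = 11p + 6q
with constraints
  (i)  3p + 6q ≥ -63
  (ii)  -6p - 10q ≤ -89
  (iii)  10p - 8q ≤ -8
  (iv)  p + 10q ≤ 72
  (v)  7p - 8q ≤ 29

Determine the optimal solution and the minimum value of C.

Vertices and C = 11p + 6q:
  (158/37, 469/74) → C = 85
  (17/5, 343/50) → C = 1964/25
  (124/27, 182/27) → C = 2456/27

p = 17/5, q = 343/50, minimum C = 1964/25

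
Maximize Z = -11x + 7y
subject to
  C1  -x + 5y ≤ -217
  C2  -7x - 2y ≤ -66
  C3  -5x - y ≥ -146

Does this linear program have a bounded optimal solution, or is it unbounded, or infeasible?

Feasible corners and Z = -11x + 7y:
  (764/37, -1453/37) → Z = -18575/37
  (947/26, -939/26) → Z = -8495/13
  (226/3, -692/3) → Z = -7330/3
The feasible region has finitely many vertices and no improving ray; the maximum is -18575/37 at (764/37, -1453/37).

bounded optimum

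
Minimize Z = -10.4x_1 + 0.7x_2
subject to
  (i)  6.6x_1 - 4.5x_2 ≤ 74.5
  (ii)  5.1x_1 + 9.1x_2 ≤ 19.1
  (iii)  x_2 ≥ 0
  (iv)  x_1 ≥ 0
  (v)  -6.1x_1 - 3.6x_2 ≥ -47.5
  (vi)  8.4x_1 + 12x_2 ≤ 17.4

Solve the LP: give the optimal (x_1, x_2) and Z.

x_1 = 29/14, x_2 = 0, minimum Z = -754/35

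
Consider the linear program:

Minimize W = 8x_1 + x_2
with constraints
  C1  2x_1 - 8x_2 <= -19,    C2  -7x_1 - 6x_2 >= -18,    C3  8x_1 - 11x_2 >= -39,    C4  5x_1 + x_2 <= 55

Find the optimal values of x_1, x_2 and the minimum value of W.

x_1 = -103/42, x_2 = 37/21, minimum W = -125/7

The optimum lies where 2x_1 - 8x_2 = -19 and 8x_1 - 11x_2 = -39.
Solving simultaneously gives x_1 = -103/42, x_2 = 37/21.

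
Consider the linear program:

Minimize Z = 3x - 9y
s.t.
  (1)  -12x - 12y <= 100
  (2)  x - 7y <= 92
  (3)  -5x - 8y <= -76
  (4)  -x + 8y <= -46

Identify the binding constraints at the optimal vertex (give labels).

Corner points and Z = 3x - 9y:
  (1268/43, -384/43) → Z = 7260/43
  (414, 46) → Z = 828
  (61/3, -77/24) → Z = 719/8

The minimum is at (61/3, -77/24). Substituting into each constraint, equality holds for (3) and (4); the remaining constraints have slack.

(3) and (4)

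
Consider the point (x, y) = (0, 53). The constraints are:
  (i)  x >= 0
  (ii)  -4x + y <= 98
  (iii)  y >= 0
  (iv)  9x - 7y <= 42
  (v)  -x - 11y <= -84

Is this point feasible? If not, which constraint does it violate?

(i): 0 ≥ 0 ✓
(ii): 53 ≤ 98 ✓
(iii): 53 ≥ 0 ✓
(iv): -371 ≤ 42 ✓
(v): -583 ≤ -84 ✓

feasible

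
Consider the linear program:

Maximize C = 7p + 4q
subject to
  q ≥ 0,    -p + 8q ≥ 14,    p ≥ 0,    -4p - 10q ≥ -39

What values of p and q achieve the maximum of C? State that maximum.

p = 86/21, q = 95/42, maximum C = 264/7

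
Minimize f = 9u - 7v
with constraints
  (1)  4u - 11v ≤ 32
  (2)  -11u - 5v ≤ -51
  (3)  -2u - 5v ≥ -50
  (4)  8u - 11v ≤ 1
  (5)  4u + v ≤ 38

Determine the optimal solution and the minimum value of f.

u = 1/9, v = 448/45, minimum f = -3091/45

Feasible corners and f = 9u - 7v:
  (1/9, 448/45) → f = -3091/45
  (566/161, 397/161) → f = 2315/161
  (70/9, 62/9) → f = 196/9
  (419/52, 75/13) → f = 1671/52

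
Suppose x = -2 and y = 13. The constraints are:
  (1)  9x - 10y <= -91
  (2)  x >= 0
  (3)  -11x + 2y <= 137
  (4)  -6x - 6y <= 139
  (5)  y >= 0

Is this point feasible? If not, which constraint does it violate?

Constraint (2): x = -2, which is not ≥ 0. All other constraints are satisfied.

not feasible — violates (2)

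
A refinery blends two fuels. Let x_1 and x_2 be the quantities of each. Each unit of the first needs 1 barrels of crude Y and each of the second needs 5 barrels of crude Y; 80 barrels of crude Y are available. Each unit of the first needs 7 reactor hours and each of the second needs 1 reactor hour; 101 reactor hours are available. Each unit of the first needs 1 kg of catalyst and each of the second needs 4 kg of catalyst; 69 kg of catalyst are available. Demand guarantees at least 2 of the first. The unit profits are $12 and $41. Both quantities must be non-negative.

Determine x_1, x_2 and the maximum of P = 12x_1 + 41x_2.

Corner points and P = 12x_1 + 41x_2:
  (101/7, 0) → P = 1212/7
  (2, 0) → P = 24
  (25/2, 27/2) → P = 1407/2
  (2, 78/5) → P = 3318/5

x_1 = 25/2, x_2 = 27/2, maximum P = 1407/2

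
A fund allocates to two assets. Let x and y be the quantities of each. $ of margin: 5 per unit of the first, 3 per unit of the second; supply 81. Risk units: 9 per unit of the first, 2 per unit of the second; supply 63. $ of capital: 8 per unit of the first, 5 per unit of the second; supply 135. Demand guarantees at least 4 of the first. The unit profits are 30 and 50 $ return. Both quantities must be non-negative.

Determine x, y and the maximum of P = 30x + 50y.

x = 4, y = 27/2, maximum P = 795

Vertices and P = 30x + 50y:
  (7, 0) → P = 210
  (4, 0) → P = 120
  (4, 27/2) → P = 795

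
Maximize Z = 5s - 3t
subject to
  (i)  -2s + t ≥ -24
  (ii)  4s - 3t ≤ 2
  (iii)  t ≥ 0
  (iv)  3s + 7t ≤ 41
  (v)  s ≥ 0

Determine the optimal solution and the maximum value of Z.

Feasible corners and Z = 5s - 3t:
  (1/2, 0) → Z = 5/2
  (137/37, 158/37) → Z = 211/37
  (0, 0) → Z = 0
  (0, 41/7) → Z = -123/7

The optimum lies where 4s - 3t = 2 and 3s + 7t = 41.
Solving simultaneously gives s = 137/37, t = 158/37.

s = 137/37, t = 158/37, maximum Z = 211/37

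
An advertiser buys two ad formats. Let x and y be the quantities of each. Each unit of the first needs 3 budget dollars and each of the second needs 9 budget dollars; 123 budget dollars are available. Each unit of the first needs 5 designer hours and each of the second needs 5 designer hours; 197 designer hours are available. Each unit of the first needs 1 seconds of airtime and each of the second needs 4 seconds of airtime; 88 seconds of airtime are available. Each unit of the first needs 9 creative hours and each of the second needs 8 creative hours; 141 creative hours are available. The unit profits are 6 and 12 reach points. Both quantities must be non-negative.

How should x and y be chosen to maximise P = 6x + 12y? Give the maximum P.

x = 5, y = 12, maximum P = 174

Feasible corners and P = 6x + 12y:
  (0, 0) → P = 0
  (0, 41/3) → P = 164
  (47/3, 0) → P = 94
  (5, 12) → P = 174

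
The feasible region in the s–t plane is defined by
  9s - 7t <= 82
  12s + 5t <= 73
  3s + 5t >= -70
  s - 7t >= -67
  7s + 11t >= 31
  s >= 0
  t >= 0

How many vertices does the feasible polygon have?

5

Pairwise boundary intersections that survive every other constraint:
  (176/89, 877/89)
  (73/12, 0)
  (0, 67/7)
  (0, 31/11)
  (31/7, 0)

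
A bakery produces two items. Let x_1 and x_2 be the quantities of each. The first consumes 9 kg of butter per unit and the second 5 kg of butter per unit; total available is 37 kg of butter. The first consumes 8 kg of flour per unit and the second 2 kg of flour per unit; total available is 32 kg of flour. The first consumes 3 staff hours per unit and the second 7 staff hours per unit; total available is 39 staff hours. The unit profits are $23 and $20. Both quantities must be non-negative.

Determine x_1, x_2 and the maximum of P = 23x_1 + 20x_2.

Extreme points and P = 23x_1 + 20x_2:
  (0, 0) → P = 0
  (0, 39/7) → P = 780/7
  (4, 0) → P = 92
  (43/11, 4/11) → P = 1069/11
  (4/3, 5) → P = 392/3

At the optimal vertex, 9x_1 + 5x_2 = 37 and 3x_1 + 7x_2 = 39.
Solving simultaneously gives x_1 = 4/3, x_2 = 5.

x_1 = 4/3, x_2 = 5, maximum P = 392/3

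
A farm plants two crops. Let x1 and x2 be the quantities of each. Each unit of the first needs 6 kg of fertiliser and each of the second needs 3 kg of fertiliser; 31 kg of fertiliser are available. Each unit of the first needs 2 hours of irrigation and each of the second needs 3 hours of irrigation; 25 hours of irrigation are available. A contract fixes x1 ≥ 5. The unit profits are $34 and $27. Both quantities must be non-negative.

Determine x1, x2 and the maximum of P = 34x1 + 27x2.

x1 = 5, x2 = 1/3, maximum P = 179

Vertices and P = 34x1 + 27x2:
  (31/6, 0) → P = 527/3
  (5, 0) → P = 170
  (5, 1/3) → P = 179

At the optimal vertex, 6x1 + 3x2 = 31 and x1 = 5.
Solving simultaneously gives x1 = 5, x2 = 1/3.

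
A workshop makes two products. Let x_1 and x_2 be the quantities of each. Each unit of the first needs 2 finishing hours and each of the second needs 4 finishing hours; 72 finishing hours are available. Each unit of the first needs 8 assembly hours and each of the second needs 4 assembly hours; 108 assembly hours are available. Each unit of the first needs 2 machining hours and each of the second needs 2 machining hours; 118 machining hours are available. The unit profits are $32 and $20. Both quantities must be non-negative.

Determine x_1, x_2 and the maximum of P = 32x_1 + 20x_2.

x_1 = 6, x_2 = 15, maximum P = 492

Vertices and P = 32x_1 + 20x_2:
  (0, 0) → P = 0
  (0, 18) → P = 360
  (27/2, 0) → P = 432
  (6, 15) → P = 492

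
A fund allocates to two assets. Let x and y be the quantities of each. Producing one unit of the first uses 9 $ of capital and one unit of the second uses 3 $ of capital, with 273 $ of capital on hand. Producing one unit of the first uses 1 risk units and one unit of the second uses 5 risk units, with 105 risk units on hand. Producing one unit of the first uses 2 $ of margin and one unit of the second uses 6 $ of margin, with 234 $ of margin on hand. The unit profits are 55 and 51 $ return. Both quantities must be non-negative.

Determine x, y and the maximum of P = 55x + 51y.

x = 25, y = 16, maximum P = 2191

Vertices and P = 55x + 51y:
  (0, 0) → P = 0
  (0, 21) → P = 1071
  (91/3, 0) → P = 5005/3
  (25, 16) → P = 2191

At the optimal vertex, 9x + 3y = 273 and x + 5y = 105.
Solving simultaneously gives x = 25, y = 16.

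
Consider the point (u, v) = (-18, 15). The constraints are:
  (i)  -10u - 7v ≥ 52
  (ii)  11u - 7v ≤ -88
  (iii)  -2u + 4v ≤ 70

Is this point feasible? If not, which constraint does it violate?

Constraint (iii): -2u + 4v = 96, which is not ≤ 70. All other constraints are satisfied.

not feasible — violates (iii)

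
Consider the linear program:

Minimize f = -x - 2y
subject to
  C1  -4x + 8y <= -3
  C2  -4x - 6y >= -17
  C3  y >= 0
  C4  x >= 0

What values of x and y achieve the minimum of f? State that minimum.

Feasible corners and f = -x - 2y:
  (11/4, 1) → f = -19/4
  (3/4, 0) → f = -3/4
  (17/4, 0) → f = -17/4

x = 11/4, y = 1, minimum f = -19/4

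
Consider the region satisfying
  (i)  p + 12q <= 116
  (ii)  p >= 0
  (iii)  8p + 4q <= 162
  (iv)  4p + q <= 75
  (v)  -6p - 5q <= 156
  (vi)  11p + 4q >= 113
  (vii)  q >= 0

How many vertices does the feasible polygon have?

Of the 21 pairwise boundary intersections, those satisfying every inequality are:
  (370/23, 383/46)
  (223/32, 1163/128)
  (69/4, 6)
  (75/4, 0)
  (113/11, 0)

5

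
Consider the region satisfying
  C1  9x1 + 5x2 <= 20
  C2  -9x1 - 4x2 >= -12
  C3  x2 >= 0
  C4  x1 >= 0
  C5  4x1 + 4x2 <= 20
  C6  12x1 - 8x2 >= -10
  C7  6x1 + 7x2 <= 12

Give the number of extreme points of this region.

5

Intersecting each pair of boundary lines and keeping only the points that satisfy every inequality leaves:
  (4/3, 0)
  (12/13, 12/13)
  (0, 0)
  (0, 5/4)
  (13/66, 17/11)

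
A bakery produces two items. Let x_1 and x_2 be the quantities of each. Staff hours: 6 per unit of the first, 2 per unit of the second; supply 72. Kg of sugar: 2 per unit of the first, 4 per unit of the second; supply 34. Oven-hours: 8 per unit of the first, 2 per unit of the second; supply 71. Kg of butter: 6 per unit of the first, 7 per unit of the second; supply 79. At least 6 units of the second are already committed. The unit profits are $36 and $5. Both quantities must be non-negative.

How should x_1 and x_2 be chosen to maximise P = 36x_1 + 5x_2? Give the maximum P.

x_1 = 5, x_2 = 6, maximum P = 210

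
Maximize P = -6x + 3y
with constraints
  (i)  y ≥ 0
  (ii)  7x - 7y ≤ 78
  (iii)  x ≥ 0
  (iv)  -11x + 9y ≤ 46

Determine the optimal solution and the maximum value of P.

x = 0, y = 46/9, maximum P = 46/3

Vertices and P = -6x + 3y:
  (78/7, 0) → P = -468/7
  (0, 0) → P = 0
  (0, 46/9) → P = 46/3
The feasible region is unbounded (it extends along (1, 1), (9, 11)), but P strictly decreases along every unbounded feasible direction, so there is no improving ray and the maximum is attained at a vertex.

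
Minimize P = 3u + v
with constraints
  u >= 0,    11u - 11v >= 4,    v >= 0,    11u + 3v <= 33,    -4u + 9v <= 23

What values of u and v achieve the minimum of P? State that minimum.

u = 4/11, v = 0, minimum P = 12/11

Feasible corners and P = 3u + v:
  (4/11, 0) → P = 12/11
  (375/154, 29/14) → P = 722/77
  (3, 0) → P = 9

The optimum lies where 11u - 11v = 4 and v = 0.
Solving simultaneously gives u = 4/11, v = 0.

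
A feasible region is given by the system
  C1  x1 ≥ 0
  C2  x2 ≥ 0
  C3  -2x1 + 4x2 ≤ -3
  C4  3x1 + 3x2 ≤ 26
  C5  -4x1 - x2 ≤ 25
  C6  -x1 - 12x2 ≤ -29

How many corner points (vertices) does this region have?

3

Pairwise boundary intersections that survive every other constraint:
  (113/18, 43/18)
  (38/7, 55/28)
  (75/11, 61/33)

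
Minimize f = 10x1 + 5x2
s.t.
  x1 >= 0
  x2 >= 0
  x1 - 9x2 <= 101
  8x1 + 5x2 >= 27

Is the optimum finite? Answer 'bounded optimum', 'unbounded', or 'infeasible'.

bounded optimum

Feasible corners and f = 10x1 + 5x2:
  (0, 27/5) → f = 27
  (101, 0) → f = 1010
  (27/8, 0) → f = 135/4
The feasible region has finitely many vertices and no improving ray; the minimum is 27 at (0, 27/5).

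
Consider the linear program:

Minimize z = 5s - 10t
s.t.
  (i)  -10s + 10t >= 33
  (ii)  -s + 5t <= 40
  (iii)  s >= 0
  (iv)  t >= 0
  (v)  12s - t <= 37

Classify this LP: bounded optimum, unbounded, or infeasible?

Corner points and z = 5s - 10t:
  (0, 33/10) → z = -33
  (403/110, 383/55) → z = -1129/22
  (0, 8) → z = -80
  (225/59, 517/59) → z = -4045/59
The feasible region has finitely many vertices and no improving ray; the minimum is -80 at (0, 8).

bounded optimum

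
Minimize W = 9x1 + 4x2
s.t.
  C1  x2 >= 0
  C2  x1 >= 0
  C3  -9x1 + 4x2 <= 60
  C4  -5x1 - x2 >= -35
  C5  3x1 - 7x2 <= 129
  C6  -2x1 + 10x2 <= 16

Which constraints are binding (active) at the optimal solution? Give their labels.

Vertices and W = 9x1 + 4x2:
  (0, 0) → W = 0
  (7, 0) → W = 63
  (0, 8/5) → W = 32/5
  (167/26, 75/26) → W = 1803/26

The minimum is at (0, 0). Substituting into each constraint, equality holds for C1 and C2; the remaining constraints have slack.

C1 and C2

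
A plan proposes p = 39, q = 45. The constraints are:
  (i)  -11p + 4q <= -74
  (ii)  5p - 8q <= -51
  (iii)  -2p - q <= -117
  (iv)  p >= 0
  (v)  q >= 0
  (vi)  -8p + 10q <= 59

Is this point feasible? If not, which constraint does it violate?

not feasible — violates (vi)

Constraint (vi): -8p + 10q = 138, which is not ≤ 59. All other constraints are satisfied.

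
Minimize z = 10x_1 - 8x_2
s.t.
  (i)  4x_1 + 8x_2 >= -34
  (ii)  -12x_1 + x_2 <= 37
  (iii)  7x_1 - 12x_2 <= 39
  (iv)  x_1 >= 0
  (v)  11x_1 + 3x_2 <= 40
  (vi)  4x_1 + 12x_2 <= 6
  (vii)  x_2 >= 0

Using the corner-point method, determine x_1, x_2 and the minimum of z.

x_1 = 0, x_2 = 1/2, minimum z = -4

Feasible corners and z = 10x_1 - 8x_2:
  (0, 1/2) → z = -4
  (0, 0) → z = 0
  (3/2, 0) → z = 15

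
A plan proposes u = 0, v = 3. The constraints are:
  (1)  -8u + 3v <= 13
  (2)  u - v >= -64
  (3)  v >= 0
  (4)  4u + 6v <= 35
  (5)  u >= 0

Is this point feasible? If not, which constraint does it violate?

(1): 9 ≤ 13 ✓
(2): -3 ≥ -64 ✓
(3): 3 ≥ 0 ✓
(4): 18 ≤ 35 ✓
(5): 0 ≥ 0 ✓

feasible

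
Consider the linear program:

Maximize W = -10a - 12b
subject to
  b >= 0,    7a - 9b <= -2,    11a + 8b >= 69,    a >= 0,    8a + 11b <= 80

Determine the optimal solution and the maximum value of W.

a = 121/31, b = 101/31, maximum W = -2422/31

The optimum lies where 7a - 9b = -2 and 11a + 8b = 69.
Solving simultaneously gives a = 121/31, b = 101/31.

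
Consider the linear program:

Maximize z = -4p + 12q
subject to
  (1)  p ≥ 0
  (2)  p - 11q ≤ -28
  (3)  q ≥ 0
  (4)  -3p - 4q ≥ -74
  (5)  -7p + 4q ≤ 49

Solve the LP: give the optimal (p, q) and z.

p = 5/2, q = 133/8, maximum z = 379/2

Feasible corners and z = -4p + 12q:
  (0, 28/11) → z = 336/11
  (0, 49/4) → z = 147
  (702/37, 158/37) → z = -912/37
  (5/2, 133/8) → z = 379/2

The optimum lies where -3p - 4q = -74 and -7p + 4q = 49.
Solving simultaneously gives p = 5/2, q = 133/8.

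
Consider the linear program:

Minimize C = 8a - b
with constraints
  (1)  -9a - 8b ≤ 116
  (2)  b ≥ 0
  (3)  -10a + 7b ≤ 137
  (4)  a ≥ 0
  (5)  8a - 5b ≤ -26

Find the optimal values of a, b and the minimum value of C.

a = 0, b = 137/7, minimum C = -137/7

Feasible corners and C = 8a - b:
  (0, 137/7) → C = -137/7
  (503/6, 418/3) → C = 1594/3
  (0, 26/5) → C = -26/5

The binding constraints are -10a + 7b = 137 and a = 0.
Solving simultaneously gives a = 0, b = 137/7.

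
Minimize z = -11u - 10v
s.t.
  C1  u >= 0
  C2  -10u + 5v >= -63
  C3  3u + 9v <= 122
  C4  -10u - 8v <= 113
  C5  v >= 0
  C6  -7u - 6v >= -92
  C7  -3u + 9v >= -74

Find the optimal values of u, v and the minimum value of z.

u = 32/15, v = 578/45, minimum z = -6836/45

Corner points and z = -11u - 10v:
  (0, 122/9) → z = -1220/9
  (0, 0) → z = 0
  (63/10, 0) → z = -693/10
  (838/95, 479/95) → z = -14008/95
  (32/15, 578/45) → z = -6836/45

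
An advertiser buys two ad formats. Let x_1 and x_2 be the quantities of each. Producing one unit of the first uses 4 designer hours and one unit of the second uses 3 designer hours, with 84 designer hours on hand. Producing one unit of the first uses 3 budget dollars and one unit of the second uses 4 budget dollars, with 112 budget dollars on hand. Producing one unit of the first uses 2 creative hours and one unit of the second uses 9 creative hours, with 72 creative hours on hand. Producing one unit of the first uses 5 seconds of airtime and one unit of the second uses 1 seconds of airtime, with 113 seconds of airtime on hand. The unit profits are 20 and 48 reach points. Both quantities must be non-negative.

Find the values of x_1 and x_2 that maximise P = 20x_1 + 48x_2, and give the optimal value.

Corner points and P = 20x_1 + 48x_2:
  (0, 0) → P = 0
  (0, 8) → P = 384
  (21, 0) → P = 420
  (18, 4) → P = 552

The binding constraints are 4x_1 + 3x_2 = 84 and 2x_1 + 9x_2 = 72.
Solving simultaneously gives x_1 = 18, x_2 = 4.

x_1 = 18, x_2 = 4, maximum P = 552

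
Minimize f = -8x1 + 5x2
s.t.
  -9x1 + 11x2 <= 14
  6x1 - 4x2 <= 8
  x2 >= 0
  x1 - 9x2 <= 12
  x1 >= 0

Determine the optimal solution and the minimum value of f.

Vertices and f = -8x1 + 5x2:
  (24/5, 26/5) → f = -62/5
  (0, 14/11) → f = 70/11
  (4/3, 0) → f = -32/3
  (0, 0) → f = 0

The optimum lies where -9x1 + 11x2 = 14 and 6x1 - 4x2 = 8.
Solving simultaneously gives x1 = 24/5, x2 = 26/5.

x1 = 24/5, x2 = 26/5, minimum f = -62/5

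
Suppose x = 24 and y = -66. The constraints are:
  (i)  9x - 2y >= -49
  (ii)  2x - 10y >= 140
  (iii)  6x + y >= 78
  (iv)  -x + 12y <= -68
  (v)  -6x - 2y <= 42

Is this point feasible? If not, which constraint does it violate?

feasible

(i): 348 ≥ -49 ✓
(ii): 708 ≥ 140 ✓
(iii): 78 ≥ 78 ✓
(iv): -816 ≤ -68 ✓
(v): -12 ≤ 42 ✓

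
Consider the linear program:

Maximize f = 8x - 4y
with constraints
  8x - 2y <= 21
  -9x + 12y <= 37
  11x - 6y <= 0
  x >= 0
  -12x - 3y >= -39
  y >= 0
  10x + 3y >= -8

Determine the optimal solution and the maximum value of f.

Vertices and f = 8x - 4y:
  (0, 37/12) → f = -37/3
  (119/57, 265/57) → f = -36/19
  (0, 0) → f = 0
  (78/35, 143/35) → f = 52/35

x = 78/35, y = 143/35, maximum f = 52/35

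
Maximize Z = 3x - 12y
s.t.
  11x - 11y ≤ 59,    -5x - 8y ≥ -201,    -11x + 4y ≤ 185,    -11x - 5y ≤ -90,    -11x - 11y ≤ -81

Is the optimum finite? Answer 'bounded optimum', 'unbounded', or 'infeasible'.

Corner points and Z = 3x - 12y:
  (2683/143, 1916/143) → Z = -14943/143
  (1285/176, 31/16) → Z = -237/176
  (-95/21, 587/21) → Z = -349
The feasible region has finitely many vertices and no improving ray; the maximum is -237/176 at (1285/176, 31/16).

bounded optimum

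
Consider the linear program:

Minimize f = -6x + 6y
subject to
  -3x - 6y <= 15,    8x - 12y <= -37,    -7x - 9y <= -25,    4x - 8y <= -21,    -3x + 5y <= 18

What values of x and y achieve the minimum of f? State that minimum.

x = 31/4, y = 33/4, minimum f = 3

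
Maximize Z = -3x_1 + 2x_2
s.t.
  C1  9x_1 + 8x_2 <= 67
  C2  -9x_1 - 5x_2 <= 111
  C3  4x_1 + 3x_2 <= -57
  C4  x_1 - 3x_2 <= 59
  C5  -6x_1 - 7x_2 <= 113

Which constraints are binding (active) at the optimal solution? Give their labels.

Corner points and Z = -3x_1 + 2x_2:
  (-48/7, -69/7) → Z = 6/7
  (-212/33, -117/11) → Z = -2
  (-6, -11) → Z = -4

The maximum is at (-48/7, -69/7). Substituting into each constraint, equality holds for C2 and C3; the remaining constraints have slack.

C2 and C3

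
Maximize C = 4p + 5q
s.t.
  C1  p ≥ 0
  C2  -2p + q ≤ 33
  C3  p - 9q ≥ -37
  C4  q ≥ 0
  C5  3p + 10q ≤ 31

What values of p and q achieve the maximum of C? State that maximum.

Feasible corners and C = 4p + 5q:
  (0, 0) → C = 0
  (0, 31/10) → C = 31/2
  (31/3, 0) → C = 124/3

The optimum lies where q = 0 and 3p + 10q = 31.
Solving simultaneously gives p = 31/3, q = 0.

p = 31/3, q = 0, maximum C = 124/3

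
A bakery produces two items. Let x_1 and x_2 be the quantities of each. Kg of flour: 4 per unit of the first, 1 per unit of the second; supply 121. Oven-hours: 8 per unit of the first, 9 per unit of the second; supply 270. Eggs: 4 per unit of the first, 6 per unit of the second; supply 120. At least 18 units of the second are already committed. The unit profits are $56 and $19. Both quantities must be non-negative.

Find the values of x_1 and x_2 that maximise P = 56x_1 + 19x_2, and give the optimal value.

x_1 = 3, x_2 = 18, maximum P = 510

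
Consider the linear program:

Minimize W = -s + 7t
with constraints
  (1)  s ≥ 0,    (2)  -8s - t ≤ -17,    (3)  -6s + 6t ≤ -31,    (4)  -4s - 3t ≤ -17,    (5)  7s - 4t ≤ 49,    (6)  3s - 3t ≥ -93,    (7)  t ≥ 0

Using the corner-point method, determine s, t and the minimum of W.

Extreme points and W = -s + 7t:
  (85/9, 77/18) → W = 41/2
  (31/6, 0) → W = -31/6
  (7, 0) → W = -7

At the optimal vertex, 7s - 4t = 49 and t = 0.
Solving simultaneously gives s = 7, t = 0.

s = 7, t = 0, minimum W = -7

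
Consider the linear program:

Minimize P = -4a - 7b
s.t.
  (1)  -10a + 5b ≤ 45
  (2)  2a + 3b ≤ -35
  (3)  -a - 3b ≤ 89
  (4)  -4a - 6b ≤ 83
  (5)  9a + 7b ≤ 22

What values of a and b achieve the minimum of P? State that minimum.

a = -31/4, b = -13/2, minimum P = 153/2

Vertices and P = -4a - 7b:
  (-31/4, -13/2) → P = 153/2
  (-137/16, -65/8) → P = 729/8
  (311/13, -359/13) → P = 1269/13
  (713/26, -835/26) → P = 2993/26

At the optimal vertex, -10a + 5b = 45 and 2a + 3b = -35.
Solving simultaneously gives a = -31/4, b = -13/2.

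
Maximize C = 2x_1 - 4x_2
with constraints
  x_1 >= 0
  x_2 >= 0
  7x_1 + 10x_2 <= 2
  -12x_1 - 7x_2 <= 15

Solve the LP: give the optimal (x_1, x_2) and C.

x_1 = 2/7, x_2 = 0, maximum C = 4/7

At the optimal vertex, x_2 = 0 and 7x_1 + 10x_2 = 2.
Solving simultaneously gives x_1 = 2/7, x_2 = 0.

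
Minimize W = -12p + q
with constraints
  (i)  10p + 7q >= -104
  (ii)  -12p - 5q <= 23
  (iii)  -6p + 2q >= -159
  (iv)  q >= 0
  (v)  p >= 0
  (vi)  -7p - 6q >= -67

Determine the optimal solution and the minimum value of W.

p = 67/7, q = 0, minimum W = -804/7

Vertices and W = -12p + q:
  (0, 0) → W = 0
  (67/7, 0) → W = -804/7
  (0, 67/6) → W = 67/6

The optimum lies where q = 0 and -7p - 6q = -67.
Solving simultaneously gives p = 67/7, q = 0.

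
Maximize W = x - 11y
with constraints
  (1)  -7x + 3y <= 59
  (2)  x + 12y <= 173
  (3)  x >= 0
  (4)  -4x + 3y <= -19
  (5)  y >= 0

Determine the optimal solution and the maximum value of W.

Extreme points and W = x - 11y:
  (249/17, 673/51) → W = -6656/51
  (173, 0) → W = 173
  (19/4, 0) → W = 19/4

The optimum lies where x + 12y = 173 and y = 0.
Solving simultaneously gives x = 173, y = 0.

x = 173, y = 0, maximum W = 173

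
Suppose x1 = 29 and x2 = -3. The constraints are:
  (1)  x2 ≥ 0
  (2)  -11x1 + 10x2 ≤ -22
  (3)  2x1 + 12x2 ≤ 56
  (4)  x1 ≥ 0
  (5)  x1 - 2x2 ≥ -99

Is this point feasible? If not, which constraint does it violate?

not feasible — violates (1)

Constraint (1): x2 = -3, which is not ≥ 0. All other constraints are satisfied.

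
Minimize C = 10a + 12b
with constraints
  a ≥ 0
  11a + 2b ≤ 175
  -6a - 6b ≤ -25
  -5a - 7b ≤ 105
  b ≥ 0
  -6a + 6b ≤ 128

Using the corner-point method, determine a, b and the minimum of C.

a = 25/6, b = 0, minimum C = 125/3

Feasible corners and C = 10a + 12b:
  (0, 25/6) → C = 50
  (0, 64/3) → C = 256
  (175/11, 0) → C = 1750/11
  (397/39, 1229/39) → C = 18718/39
  (25/6, 0) → C = 125/3

The optimum lies where -6a - 6b = -25 and b = 0.
Solving simultaneously gives a = 25/6, b = 0.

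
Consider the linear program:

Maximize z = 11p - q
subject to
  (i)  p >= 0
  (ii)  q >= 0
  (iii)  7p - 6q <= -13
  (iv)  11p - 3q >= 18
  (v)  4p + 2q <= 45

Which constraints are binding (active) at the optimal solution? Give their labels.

Feasible corners and z = 11p - q:
  (49/15, 269/45) → z = 1348/45
  (122/19, 367/38) → z = 2317/38
  (171/34, 423/34) → z = 729/17

The maximum is at (122/19, 367/38). Substituting into each constraint, equality holds for (iii) and (v); the remaining constraints have slack.

(iii) and (v)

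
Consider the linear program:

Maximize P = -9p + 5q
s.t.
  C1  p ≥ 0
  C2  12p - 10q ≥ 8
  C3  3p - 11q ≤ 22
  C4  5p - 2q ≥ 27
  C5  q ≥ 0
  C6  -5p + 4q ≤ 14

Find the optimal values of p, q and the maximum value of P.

Feasible corners and P = -9p + 5q:
  (127/13, 142/13) → P = -433/13
  (22/3, 0) → P = -66
  (27/5, 0) → P = -243/5
The feasible region is unbounded (it extends along (11, 3), (5, 6)), but P strictly decreases along every unbounded feasible direction, so there is no improving ray and the maximum is attained at a vertex.

p = 127/13, q = 142/13, maximum P = -433/13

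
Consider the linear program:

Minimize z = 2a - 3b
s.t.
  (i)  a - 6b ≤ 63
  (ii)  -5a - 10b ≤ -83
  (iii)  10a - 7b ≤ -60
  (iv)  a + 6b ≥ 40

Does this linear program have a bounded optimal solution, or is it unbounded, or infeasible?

unbounded

From the feasible point (-19/135, 226/27), moving in the direction (7, 10) keeps every constraint satisfied while z decreases without bound.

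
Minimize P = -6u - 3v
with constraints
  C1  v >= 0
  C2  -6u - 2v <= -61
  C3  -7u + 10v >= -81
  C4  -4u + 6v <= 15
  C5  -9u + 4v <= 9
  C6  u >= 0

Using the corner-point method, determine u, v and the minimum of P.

u = 318, v = 429/2, minimum P = -5103/2

Feasible corners and P = -6u - 3v:
  (61/6, 0) → P = -61
  (81/7, 0) → P = -486/7
  (84/11, 167/22) → P = -1509/22
  (318, 429/2) → P = -5103/2

The optimum lies where -7u + 10v = -81 and -4u + 6v = 15.
Solving simultaneously gives u = 318, v = 429/2.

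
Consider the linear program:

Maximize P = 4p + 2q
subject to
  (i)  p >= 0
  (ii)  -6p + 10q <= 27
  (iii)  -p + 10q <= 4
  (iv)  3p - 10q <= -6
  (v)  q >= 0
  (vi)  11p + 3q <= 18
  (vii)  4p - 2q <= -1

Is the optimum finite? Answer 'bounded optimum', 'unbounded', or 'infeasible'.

infeasible

The boundaries p = 0 and -6p + 10q = 27 meet at (0, 27/10), but that point violates -p + 10q ≤ 4. Every candidate vertex is excluded by some other constraint, so the feasible region is empty.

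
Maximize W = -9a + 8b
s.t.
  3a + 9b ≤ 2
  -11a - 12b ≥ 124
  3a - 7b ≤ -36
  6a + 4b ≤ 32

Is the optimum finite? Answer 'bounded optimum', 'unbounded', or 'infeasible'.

unbounded

From the feasible point (-380/21, 394/63), moving in the direction (-7, -3) keeps every constraint satisfied while W increases without bound.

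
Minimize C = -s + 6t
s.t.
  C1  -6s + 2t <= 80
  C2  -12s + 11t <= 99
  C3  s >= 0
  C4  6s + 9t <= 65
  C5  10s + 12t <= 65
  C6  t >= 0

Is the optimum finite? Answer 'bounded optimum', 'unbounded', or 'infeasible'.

Feasible corners and C = -s + 6t:
  (0, 65/12) → C = 65/2
  (0, 0) → C = 0
  (13/2, 0) → C = -13/2
The feasible region has finitely many vertices and no improving ray; the minimum is -13/2 at (13/2, 0).

bounded optimum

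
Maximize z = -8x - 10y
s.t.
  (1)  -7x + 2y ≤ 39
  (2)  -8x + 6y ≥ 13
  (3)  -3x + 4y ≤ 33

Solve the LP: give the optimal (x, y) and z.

x = -8, y = -17/2, maximum z = 149

Vertices and z = -8x - 10y:
  (-8, -17/2) → z = 149
  (-45/11, 57/11) → z = -210/11
  (73/7, 225/14) → z = -1709/7

At the optimal vertex, -7x + 2y = 39 and -8x + 6y = 13.
Solving simultaneously gives x = -8, y = -17/2.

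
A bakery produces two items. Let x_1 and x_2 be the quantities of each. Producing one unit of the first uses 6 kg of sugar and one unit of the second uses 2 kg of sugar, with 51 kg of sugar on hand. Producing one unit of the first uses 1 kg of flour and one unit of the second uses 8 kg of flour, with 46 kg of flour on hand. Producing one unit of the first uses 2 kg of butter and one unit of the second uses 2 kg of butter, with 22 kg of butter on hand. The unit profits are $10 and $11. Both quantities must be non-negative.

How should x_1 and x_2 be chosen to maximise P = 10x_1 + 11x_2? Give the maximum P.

Feasible corners and P = 10x_1 + 11x_2:
  (0, 0) → P = 0
  (0, 23/4) → P = 253/4
  (17/2, 0) → P = 85
  (29/4, 15/4) → P = 455/4
  (6, 5) → P = 115

x_1 = 6, x_2 = 5, maximum P = 115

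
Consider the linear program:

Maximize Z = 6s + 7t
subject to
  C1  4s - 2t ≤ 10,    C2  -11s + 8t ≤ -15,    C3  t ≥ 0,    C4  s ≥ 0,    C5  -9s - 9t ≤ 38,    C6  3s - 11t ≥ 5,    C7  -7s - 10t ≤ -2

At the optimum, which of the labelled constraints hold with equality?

C1 and C6

Vertices and Z = 6s + 7t:
  (5/2, 0) → Z = 15
  (50/19, 5/19) → Z = 335/19
  (5/3, 0) → Z = 10

The maximum is at (50/19, 5/19). Substituting into each constraint, equality holds for C1 and C6; the remaining constraints have slack.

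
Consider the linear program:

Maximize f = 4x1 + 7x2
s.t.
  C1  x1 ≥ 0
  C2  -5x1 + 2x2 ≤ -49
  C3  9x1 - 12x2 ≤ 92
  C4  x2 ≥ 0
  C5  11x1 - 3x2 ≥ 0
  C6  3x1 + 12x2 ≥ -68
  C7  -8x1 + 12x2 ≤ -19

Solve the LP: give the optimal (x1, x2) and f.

x1 = 73, x2 = 565/12, maximum f = 7459/12

The optimum lies where 9x1 - 12x2 = 92 and -8x1 + 12x2 = -19.
Solving simultaneously gives x1 = 73, x2 = 565/12.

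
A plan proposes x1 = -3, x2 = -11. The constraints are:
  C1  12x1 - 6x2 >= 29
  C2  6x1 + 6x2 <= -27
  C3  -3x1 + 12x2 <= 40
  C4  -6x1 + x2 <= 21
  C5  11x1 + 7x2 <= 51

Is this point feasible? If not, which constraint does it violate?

feasible

C1: 30 ≥ 29 ✓
C2: -84 ≤ -27 ✓
C3: -123 ≤ 40 ✓
C4: 7 ≤ 21 ✓
C5: -110 ≤ 51 ✓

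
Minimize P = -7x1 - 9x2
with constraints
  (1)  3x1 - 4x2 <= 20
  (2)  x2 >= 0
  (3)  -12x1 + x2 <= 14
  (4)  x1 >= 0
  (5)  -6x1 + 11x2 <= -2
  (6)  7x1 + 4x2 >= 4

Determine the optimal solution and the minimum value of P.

Extreme points and P = -7x1 - 9x2:
  (20/3, 0) → P = -140/3
  (212/9, 38/3) → P = -2510/9
  (4/7, 0) → P = -4
  (52/101, 10/101) → P = -454/101

The optimum lies where 3x1 - 4x2 = 20 and -6x1 + 11x2 = -2.
Solving simultaneously gives x1 = 212/9, x2 = 38/3.

x1 = 212/9, x2 = 38/3, minimum P = -2510/9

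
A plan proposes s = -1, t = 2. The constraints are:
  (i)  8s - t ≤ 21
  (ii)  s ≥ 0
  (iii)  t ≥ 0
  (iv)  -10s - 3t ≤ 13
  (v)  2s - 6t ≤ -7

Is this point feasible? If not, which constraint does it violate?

Constraint (ii): s = -1, which is not ≥ 0. All other constraints are satisfied.

not feasible — violates (ii)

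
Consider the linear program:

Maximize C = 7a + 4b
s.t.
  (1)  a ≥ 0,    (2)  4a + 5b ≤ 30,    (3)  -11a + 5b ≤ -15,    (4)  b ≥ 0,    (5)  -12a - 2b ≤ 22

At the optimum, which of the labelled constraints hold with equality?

(2) and (4)

Corner points and C = 7a + 4b:
  (3, 18/5) → C = 177/5
  (15/2, 0) → C = 105/2
  (15/11, 0) → C = 105/11

The maximum is at (15/2, 0). Substituting into each constraint, equality holds for (2) and (4); the remaining constraints have slack.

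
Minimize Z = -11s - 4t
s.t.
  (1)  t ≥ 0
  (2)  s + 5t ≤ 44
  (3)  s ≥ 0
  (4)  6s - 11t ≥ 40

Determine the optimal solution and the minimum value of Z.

Corner points and Z = -11s - 4t:
  (44, 0) → Z = -484
  (20/3, 0) → Z = -220/3
  (684/41, 224/41) → Z = -8420/41

s = 44, t = 0, minimum Z = -484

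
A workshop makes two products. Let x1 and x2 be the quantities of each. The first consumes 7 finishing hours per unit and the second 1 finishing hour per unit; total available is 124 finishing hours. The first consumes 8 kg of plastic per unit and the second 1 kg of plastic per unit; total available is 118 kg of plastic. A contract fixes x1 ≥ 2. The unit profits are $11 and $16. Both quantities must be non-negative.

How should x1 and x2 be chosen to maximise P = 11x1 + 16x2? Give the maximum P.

Feasible corners and P = 11x1 + 16x2:
  (59/4, 0) → P = 649/4
  (2, 0) → P = 22
  (2, 102) → P = 1654

The optimum lies where 8x1 + x2 = 118 and x1 = 2.
Solving simultaneously gives x1 = 2, x2 = 102.

x1 = 2, x2 = 102, maximum P = 1654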